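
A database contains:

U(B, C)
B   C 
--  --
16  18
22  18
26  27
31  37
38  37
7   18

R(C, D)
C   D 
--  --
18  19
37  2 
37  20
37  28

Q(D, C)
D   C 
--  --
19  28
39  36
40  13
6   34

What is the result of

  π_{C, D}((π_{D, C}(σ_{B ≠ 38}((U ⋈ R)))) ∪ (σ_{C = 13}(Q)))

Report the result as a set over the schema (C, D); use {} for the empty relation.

Joining U and R on C yields {(16, 18, 19), (22, 18, 19), (31, 37, 2), (31, 37, 20), (31, 37, 28), (38, 37, 2), (38, 37, 20), (38, 37, 28), (7, 18, 19)}.
Filtering on B ≠ 38 leaves {(16, 18, 19), (22, 18, 19), (31, 37, 2), (31, 37, 20), (31, 37, 28), (7, 18, 19)}.
π_{D, C} gives {(19, 18), (2, 37), (20, 37), (28, 37)} (2 duplicate(s) eliminated).
Filtering on C = 13 leaves {(40, 13)}.
Union: {(19, 18), (2, 37), (20, 37), (28, 37)} with {(40, 13)} → {(19, 18), (2, 37), (20, 37), (28, 37), (40, 13)}
π_{C, D} gives {(13, 40), (18, 19), (37, 2), (37, 20), (37, 28)}.

{(13, 40), (18, 19), (37, 2), (37, 20), (37, 28)}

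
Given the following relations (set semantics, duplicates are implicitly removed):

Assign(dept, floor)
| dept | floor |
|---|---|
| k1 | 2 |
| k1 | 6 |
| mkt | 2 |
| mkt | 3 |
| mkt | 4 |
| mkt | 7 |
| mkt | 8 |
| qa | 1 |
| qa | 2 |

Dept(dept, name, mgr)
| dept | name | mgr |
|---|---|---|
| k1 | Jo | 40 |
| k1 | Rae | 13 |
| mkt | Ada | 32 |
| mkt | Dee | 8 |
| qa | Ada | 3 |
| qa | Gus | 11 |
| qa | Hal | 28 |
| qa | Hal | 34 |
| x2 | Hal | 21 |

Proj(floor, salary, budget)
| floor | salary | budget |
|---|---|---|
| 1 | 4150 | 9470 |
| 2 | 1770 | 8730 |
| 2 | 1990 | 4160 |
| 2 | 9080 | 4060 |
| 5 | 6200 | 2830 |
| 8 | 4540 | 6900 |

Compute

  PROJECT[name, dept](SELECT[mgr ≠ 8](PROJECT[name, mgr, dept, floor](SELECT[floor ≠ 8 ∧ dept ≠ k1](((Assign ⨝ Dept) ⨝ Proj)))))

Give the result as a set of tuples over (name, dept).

{(Ada, mkt), (Ada, qa), (Gus, qa), (Hal, qa)}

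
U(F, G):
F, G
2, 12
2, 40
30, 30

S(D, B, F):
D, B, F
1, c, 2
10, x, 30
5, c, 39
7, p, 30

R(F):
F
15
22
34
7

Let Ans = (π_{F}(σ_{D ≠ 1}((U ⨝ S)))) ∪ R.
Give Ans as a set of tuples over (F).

Natural join on F: {(2, 12, 1, c), (2, 40, 1, c), (30, 30, 10, x), (30, 30, 7, p)}
Apply σ_{D ≠ 1}; surviving tuples: {(30, 30, 10, x), (30, 30, 7, p)}
Keep only column(s) F (1 duplicate(s) eliminated): {30}
Set union of the two operands is {15, 22, 30, 34, 7}.

{15, 22, 30, 34, 7}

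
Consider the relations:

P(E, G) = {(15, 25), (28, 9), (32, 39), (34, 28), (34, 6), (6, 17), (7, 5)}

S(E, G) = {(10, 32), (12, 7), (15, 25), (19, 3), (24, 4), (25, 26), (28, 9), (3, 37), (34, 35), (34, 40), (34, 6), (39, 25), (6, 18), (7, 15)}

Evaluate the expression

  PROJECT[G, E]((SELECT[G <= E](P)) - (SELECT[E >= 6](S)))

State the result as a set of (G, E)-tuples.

Selection G <= E: {(28, 9), (34, 28), (34, 6), (7, 5)}
Selection E >= 6: {(10, 32), (12, 7), (15, 25), (19, 3), (24, 4), (25, 26), (28, 9), (34, 35), (34, 40), (34, 6), (39, 25), (6, 18), (7, 15)}
Taking the difference: {(34, 28), (7, 5)}
π[G, E]: project onto (G, E) → {(28, 34), (5, 7)}

{(28, 34), (5, 7)}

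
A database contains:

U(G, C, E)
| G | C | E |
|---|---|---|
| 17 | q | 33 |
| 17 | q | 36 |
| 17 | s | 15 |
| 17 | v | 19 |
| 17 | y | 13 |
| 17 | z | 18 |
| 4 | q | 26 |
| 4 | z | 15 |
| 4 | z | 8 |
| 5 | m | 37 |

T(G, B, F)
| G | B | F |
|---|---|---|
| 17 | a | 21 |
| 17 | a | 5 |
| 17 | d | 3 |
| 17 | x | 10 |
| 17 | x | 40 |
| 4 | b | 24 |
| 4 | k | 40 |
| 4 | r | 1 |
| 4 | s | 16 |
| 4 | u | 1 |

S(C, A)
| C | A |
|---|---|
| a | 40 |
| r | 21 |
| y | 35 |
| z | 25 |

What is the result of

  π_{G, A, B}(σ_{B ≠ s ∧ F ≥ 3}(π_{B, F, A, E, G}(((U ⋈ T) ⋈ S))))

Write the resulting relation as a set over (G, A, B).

U ⋈ T (natural join on G): {(17, q, 33, a, 21), (17, q, 33, a, 5), (17, q, 33, d, 3), (17, q, 33, x, 10), (17, q, 33, x, 40), (17, q, 36, a, 21), (17, q, 36, a, 5), (17, q, 36, d, 3), (17, q, 36, x, 10), (17, q, 36, x, 40), (17, s, 15, a, 21), (17, s, 15, a, 5), (17, s, 15, d, 3), (17, s, 15, x, 10), (17, s, 15, x, 40), (17, v, 19, a, 21), (17, v, 19, a, 5), (17, v, 19, d, 3), (17, v, 19, x, 10), (17, v, 19, x, 40), (17, y, 13, a, 21), (17, y, 13, a, 5), (17, y, 13, d, 3), (17, y, 13, x, 10), (17, y, 13, x, 40), (17, z, 18, a, 21), (17, z, 18, a, 5), (17, z, 18, d, 3), (17, z, 18, x, 10), (17, z, 18, x, 40), (4, q, 26, b, 24), (4, q, 26, k, 40), (4, q, 26, r, 1), (4, q, 26, s, 16), (4, q, 26, u, 1), (4, z, 15, b, 24), (4, z, 15, k, 40), (4, z, 15, r, 1), (4, z, 15, s, 16), (4, z, 15, u, 1), (4, z, 8, b, 24), (4, z, 8, k, 40), (4, z, 8, r, 1), (4, z, 8, s, 16), (4, z, 8, u, 1)}
(U ⋈ T) ⋈ S (natural join on C): {(17, y, 13, a, 21, 35), (17, y, 13, a, 5, 35), (17, y, 13, d, 3, 35), (17, y, 13, x, 10, 35), (17, y, 13, x, 40, 35), (17, z, 18, a, 21, 25), (17, z, 18, a, 5, 25), (17, z, 18, d, 3, 25), (17, z, 18, x, 10, 25), (17, z, 18, x, 40, 25), (4, z, 15, b, 24, 25), (4, z, 15, k, 40, 25), (4, z, 15, r, 1, 25), (4, z, 15, s, 16, 25), (4, z, 15, u, 1, 25), (4, z, 8, b, 24, 25), (4, z, 8, k, 40, 25), (4, z, 8, r, 1, 25), (4, z, 8, s, 16, 25), (4, z, 8, u, 1, 25)}
Keep only column(s) B, F, A, E, G: {(a, 21, 25, 18, 17), (a, 21, 35, 13, 17), (a, 5, 25, 18, 17), (a, 5, 35, 13, 17), (b, 24, 25, 15, 4), (b, 24, 25, 8, 4), (d, 3, 25, 18, 17), (d, 3, 35, 13, 17), (k, 40, 25, 15, 4), (k, 40, 25, 8, 4), (r, 1, 25, 15, 4), (r, 1, 25, 8, 4), (s, 16, 25, 15, 4), (s, 16, 25, 8, 4), (u, 1, 25, 15, 4), (u, 1, 25, 8, 4), (x, 10, 25, 18, 17), (x, 10, 35, 13, 17), (x, 40, 25, 18, 17), (x, 40, 35, 13, 17)}
Selection B ≠ s ∧ F ≥ 3: {(a, 21, 25, 18, 17), (a, 21, 35, 13, 17), (a, 5, 25, 18, 17), (a, 5, 35, 13, 17), (b, 24, 25, 15, 4), (b, 24, 25, 8, 4), (d, 3, 25, 18, 17), (d, 3, 35, 13, 17), (k, 40, 25, 15, 4), (k, 40, 25, 8, 4), (x, 10, 25, 18, 17), (x, 10, 35, 13, 17), (x, 40, 25, 18, 17), (x, 40, 35, 13, 17)}
Keep only column(s) G, A, B (6 duplicate(s) eliminated): {(17, 25, a), (17, 25, d), (17, 25, x), (17, 35, a), (17, 35, d), (17, 35, x), (4, 25, b), (4, 25, k)}

{(17, 25, a), (17, 25, d), (17, 25, x), (17, 35, a), (17, 35, d), (17, 35, x), (4, 25, b), (4, 25, k)}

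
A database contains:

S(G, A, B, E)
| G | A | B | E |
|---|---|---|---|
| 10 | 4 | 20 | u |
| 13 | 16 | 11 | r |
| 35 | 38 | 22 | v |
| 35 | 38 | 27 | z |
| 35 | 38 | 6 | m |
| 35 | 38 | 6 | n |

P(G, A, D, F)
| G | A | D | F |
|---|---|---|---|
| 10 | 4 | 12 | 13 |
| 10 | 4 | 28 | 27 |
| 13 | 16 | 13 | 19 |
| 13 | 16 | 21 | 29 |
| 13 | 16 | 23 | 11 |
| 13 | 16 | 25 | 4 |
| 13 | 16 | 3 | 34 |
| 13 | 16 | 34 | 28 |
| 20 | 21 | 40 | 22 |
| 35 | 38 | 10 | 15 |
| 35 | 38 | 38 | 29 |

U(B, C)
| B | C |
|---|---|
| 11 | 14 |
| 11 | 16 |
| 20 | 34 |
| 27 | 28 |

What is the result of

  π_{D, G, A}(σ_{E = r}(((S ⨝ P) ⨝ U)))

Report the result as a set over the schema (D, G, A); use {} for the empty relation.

{(13, 13, 16), (21, 13, 16), (23, 13, 16), (25, 13, 16), (3, 13, 16), (34, 13, 16)}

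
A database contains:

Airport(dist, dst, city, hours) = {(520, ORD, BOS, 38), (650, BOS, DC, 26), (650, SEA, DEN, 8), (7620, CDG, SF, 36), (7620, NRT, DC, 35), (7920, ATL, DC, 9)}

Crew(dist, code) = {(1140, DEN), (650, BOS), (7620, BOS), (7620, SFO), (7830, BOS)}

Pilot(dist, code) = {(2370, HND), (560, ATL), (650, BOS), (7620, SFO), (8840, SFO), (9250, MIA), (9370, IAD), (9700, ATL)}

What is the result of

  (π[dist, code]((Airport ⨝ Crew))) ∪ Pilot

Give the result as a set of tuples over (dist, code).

{(2370, HND), (560, ATL), (650, BOS), (7620, BOS), (7620, SFO), (8840, SFO), (9250, MIA), (9370, IAD), (9700, ATL)}

Natural join on dist: {(650, BOS, DC, 26, BOS), (650, SEA, DEN, 8, BOS), (7620, CDG, SF, 36, BOS), (7620, CDG, SF, 36, SFO), (7620, NRT, DC, 35, BOS), (7620, NRT, DC, 35, SFO)}
Keep only column(s) dist, code (3 duplicate(s) eliminated): {(650, BOS), (7620, BOS), (7620, SFO)}
Set union of the two operands is {(2370, HND), (560, ATL), (650, BOS), (7620, BOS), (7620, SFO), (8840, SFO), (9250, MIA), (9370, IAD), (9700, ATL)}.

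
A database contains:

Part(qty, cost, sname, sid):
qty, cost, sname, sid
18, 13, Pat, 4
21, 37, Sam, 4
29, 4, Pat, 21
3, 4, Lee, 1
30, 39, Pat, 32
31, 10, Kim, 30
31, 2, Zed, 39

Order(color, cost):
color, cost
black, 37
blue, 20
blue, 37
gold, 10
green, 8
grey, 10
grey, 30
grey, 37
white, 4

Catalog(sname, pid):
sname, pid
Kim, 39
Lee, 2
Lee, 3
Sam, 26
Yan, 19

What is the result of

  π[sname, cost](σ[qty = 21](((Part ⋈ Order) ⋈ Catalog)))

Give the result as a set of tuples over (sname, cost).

Natural join on cost: {(21, 37, Sam, 4, black), (21, 37, Sam, 4, blue), (21, 37, Sam, 4, grey), (29, 4, Pat, 21, white), (3, 4, Lee, 1, white), (31, 10, Kim, 30, gold), (31, 10, Kim, 30, grey)}
Natural join on sname: {(21, 37, Sam, 4, black, 26), (21, 37, Sam, 4, blue, 26), (21, 37, Sam, 4, grey, 26), (3, 4, Lee, 1, white, 2), (3, 4, Lee, 1, white, 3), (31, 10, Kim, 30, gold, 39), (31, 10, Kim, 30, grey, 39)}
Selection qty = 21: {(21, 37, Sam, 4, black, 26), (21, 37, Sam, 4, blue, 26), (21, 37, Sam, 4, grey, 26)}
π_{sname, cost} gives {(Sam, 37)} (2 duplicate(s) eliminated).

{(Sam, 37)}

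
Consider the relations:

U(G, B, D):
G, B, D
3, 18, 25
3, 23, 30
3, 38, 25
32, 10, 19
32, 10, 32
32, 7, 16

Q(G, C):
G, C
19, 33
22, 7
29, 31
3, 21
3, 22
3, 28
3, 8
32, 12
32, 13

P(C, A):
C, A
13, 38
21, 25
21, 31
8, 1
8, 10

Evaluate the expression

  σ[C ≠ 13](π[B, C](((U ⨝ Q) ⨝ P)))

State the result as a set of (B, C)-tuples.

{(18, 21), (18, 8), (23, 21), (23, 8), (38, 21), (38, 8)}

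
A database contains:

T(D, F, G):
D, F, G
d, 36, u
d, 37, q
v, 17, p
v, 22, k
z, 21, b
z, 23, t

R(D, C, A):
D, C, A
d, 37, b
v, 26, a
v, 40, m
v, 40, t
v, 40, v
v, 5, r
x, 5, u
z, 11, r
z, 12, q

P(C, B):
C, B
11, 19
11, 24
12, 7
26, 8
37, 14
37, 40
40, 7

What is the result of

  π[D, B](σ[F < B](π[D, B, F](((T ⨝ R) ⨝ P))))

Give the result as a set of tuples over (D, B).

Joining T and R on D yields {(d, 36, u, 37, b), (d, 37, q, 37, b), (v, 17, p, 26, a), (v, 17, p, 40, m), (v, 17, p, 40, t), (v, 17, p, 40, v), (v, 17, p, 5, r), (v, 22, k, 26, a), (v, 22, k, 40, m), (v, 22, k, 40, t), (v, 22, k, 40, v), (v, 22, k, 5, r), (z, 21, b, 11, r), (z, 21, b, 12, q), (z, 23, t, 11, r), (z, 23, t, 12, q)}.
Joining (T ⨝ R) and P on C yields {(d, 36, u, 37, b, 14), (d, 36, u, 37, b, 40), (d, 37, q, 37, b, 14), (d, 37, q, 37, b, 40), (v, 17, p, 26, a, 8), (v, 17, p, 40, m, 7), (v, 17, p, 40, t, 7), (v, 17, p, 40, v, 7), (v, 22, k, 26, a, 8), (v, 22, k, 40, m, 7), (v, 22, k, 40, t, 7), (v, 22, k, 40, v, 7), (z, 21, b, 11, r, 19), (z, 21, b, 11, r, 24), (z, 21, b, 12, q, 7), (z, 23, t, 11, r, 19), (z, 23, t, 11, r, 24), (z, 23, t, 12, q, 7)}.
Keep only column(s) D, B, F (4 duplicate(s) eliminated): {(d, 14, 36), (d, 14, 37), (d, 40, 36), (d, 40, 37), (v, 7, 17), (v, 7, 22), (v, 8, 17), (v, 8, 22), (z, 19, 21), (z, 19, 23), (z, 24, 21), (z, 24, 23), (z, 7, 21), (z, 7, 23)}
σ[F < B]: keep tuples satisfying F < B → {(d, 40, 36), (d, 40, 37), (z, 24, 21), (z, 24, 23)}
Keep only column(s) D, B (2 duplicate(s) eliminated): {(d, 40), (z, 24)}

{(d, 40), (z, 24)}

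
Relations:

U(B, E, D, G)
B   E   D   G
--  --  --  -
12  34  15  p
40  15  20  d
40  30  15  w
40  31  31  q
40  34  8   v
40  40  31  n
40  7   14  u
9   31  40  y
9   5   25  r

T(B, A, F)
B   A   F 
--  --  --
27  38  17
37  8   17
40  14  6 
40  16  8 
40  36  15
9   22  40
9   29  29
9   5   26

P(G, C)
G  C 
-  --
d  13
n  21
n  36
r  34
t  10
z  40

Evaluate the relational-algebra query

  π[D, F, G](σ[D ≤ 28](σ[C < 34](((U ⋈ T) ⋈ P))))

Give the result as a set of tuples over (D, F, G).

{(20, 15, d), (20, 6, d), (20, 8, d)}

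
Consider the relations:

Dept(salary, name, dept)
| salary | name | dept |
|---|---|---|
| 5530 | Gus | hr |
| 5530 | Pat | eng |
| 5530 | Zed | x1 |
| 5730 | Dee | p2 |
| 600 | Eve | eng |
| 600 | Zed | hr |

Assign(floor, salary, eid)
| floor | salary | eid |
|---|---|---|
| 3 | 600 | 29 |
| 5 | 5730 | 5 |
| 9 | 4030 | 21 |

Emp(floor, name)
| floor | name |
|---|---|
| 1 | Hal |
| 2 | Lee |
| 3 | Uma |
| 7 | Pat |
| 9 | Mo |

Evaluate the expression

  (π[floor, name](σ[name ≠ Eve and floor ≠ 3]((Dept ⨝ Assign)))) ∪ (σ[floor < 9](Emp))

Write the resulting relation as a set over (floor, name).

{(1, Hal), (2, Lee), (3, Uma), (5, Dee), (7, Pat)}

Joining Dept and Assign on salary yields {(5730, Dee, p2, 5, 5), (600, Eve, eng, 3, 29), (600, Zed, hr, 3, 29)}.
Selection name ≠ Eve and floor ≠ 3: {(5730, Dee, p2, 5, 5)}
Keep only column(s) floor, name: {(5, Dee)}
Selection floor < 9: {(1, Hal), (2, Lee), (3, Uma), (7, Pat)}
Union: {(5, Dee)} with {(1, Hal), (2, Lee), (3, Uma), (7, Pat)} → {(1, Hal), (2, Lee), (3, Uma), (5, Dee), (7, Pat)}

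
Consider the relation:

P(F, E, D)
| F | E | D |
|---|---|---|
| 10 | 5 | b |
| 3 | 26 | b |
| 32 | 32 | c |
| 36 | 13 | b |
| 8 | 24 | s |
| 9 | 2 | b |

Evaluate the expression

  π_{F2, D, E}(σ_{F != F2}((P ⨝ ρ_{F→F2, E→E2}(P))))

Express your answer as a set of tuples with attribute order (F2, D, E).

ρ[F→F2, E→E2]: schema becomes (F2, E2, D); tuples unchanged.
P ⋈ ρ_{F→F2, E→E2}(P) (natural join on D): {(10, 5, b, 10, 5), (10, 5, b, 3, 26), (10, 5, b, 36, 13), (10, 5, b, 9, 2), (3, 26, b, 10, 5), (3, 26, b, 3, 26), (3, 26, b, 36, 13), (3, 26, b, 9, 2), (32, 32, c, 32, 32), (36, 13, b, 10, 5), (36, 13, b, 3, 26), (36, 13, b, 36, 13), (36, 13, b, 9, 2), (8, 24, s, 8, 24), (9, 2, b, 10, 5), (9, 2, b, 3, 26), (9, 2, b, 36, 13), (9, 2, b, 9, 2)}
Apply σ_{F != F2}; surviving tuples: {(10, 5, b, 3, 26), (10, 5, b, 36, 13), (10, 5, b, 9, 2), (3, 26, b, 10, 5), (3, 26, b, 36, 13), (3, 26, b, 9, 2), (36, 13, b, 10, 5), (36, 13, b, 3, 26), (36, 13, b, 9, 2), (9, 2, b, 10, 5), (9, 2, b, 3, 26), (9, 2, b, 36, 13)}
π_{F2, D, E} gives {(10, b, 13), (10, b, 2), (10, b, 26), (3, b, 13), (3, b, 2), (3, b, 5), (36, b, 2), (36, b, 26), (36, b, 5), (9, b, 13), (9, b, 26), (9, b, 5)}.

{(10, b, 13), (10, b, 2), (10, b, 26), (3, b, 13), (3, b, 2), (3, b, 5), (36, b, 2), (36, b, 26), (36, b, 5), (9, b, 13), (9, b, 26), (9, b, 5)}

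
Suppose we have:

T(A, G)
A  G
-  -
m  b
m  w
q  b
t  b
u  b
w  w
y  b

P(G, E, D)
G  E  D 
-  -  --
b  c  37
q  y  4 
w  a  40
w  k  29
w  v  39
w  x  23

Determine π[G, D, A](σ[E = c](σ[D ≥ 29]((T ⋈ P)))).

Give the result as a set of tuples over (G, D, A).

Joining T and P on G yields {(m, b, c, 37), (m, w, a, 40), (m, w, k, 29), (m, w, v, 39), (m, w, x, 23), (q, b, c, 37), (t, b, c, 37), (u, b, c, 37), (w, w, a, 40), (w, w, k, 29), (w, w, v, 39), (w, w, x, 23), (y, b, c, 37)}.
Selection D ≥ 29: {(m, b, c, 37), (m, w, a, 40), (m, w, k, 29), (m, w, v, 39), (q, b, c, 37), (t, b, c, 37), (u, b, c, 37), (w, w, a, 40), (w, w, k, 29), (w, w, v, 39), (y, b, c, 37)}
Selection E = c: {(m, b, c, 37), (q, b, c, 37), (t, b, c, 37), (u, b, c, 37), (y, b, c, 37)}
π_{G, D, A} gives {(b, 37, m), (b, 37, q), (b, 37, t), (b, 37, u), (b, 37, y)}.

{(b, 37, m), (b, 37, q), (b, 37, t), (b, 37, u), (b, 37, y)}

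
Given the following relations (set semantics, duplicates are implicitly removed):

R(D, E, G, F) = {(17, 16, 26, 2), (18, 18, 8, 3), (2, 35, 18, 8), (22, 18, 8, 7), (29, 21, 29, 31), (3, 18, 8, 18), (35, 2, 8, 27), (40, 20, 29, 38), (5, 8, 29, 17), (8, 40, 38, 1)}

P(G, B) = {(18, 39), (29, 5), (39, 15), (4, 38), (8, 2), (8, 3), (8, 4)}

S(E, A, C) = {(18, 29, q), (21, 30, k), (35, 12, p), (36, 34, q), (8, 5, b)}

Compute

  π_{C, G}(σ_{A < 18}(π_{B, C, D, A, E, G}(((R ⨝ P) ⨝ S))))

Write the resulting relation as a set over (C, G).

Natural join on G: {(18, 18, 8, 3, 2), (18, 18, 8, 3, 3), (18, 18, 8, 3, 4), (2, 35, 18, 8, 39), (22, 18, 8, 7, 2), (22, 18, 8, 7, 3), (22, 18, 8, 7, 4), (29, 21, 29, 31, 5), (3, 18, 8, 18, 2), (3, 18, 8, 18, 3), (3, 18, 8, 18, 4), (35, 2, 8, 27, 2), (35, 2, 8, 27, 3), (35, 2, 8, 27, 4), (40, 20, 29, 38, 5), (5, 8, 29, 17, 5)}
Natural join on E: {(18, 18, 8, 3, 2, 29, q), (18, 18, 8, 3, 3, 29, q), (18, 18, 8, 3, 4, 29, q), (2, 35, 18, 8, 39, 12, p), (22, 18, 8, 7, 2, 29, q), (22, 18, 8, 7, 3, 29, q), (22, 18, 8, 7, 4, 29, q), (29, 21, 29, 31, 5, 30, k), (3, 18, 8, 18, 2, 29, q), (3, 18, 8, 18, 3, 29, q), (3, 18, 8, 18, 4, 29, q), (5, 8, 29, 17, 5, 5, b)}
Keep only column(s) B, C, D, A, E, G: {(2, q, 18, 29, 18, 8), (2, q, 22, 29, 18, 8), (2, q, 3, 29, 18, 8), (3, q, 18, 29, 18, 8), (3, q, 22, 29, 18, 8), (3, q, 3, 29, 18, 8), (39, p, 2, 12, 35, 18), (4, q, 18, 29, 18, 8), (4, q, 22, 29, 18, 8), (4, q, 3, 29, 18, 8), (5, b, 5, 5, 8, 29), (5, k, 29, 30, 21, 29)}
Filtering on A < 18 leaves {(39, p, 2, 12, 35, 18), (5, b, 5, 5, 8, 29)}.
Keep only column(s) C, G: {(b, 29), (p, 18)}

{(b, 29), (p, 18)}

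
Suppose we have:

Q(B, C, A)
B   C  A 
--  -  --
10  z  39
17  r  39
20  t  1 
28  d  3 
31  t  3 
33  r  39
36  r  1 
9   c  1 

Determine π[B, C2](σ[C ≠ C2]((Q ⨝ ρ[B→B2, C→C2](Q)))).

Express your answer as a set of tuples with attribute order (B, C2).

{(10, r), (17, z), (20, c), (20, r), (28, t), (31, d), (33, z), (36, c), (36, t), (9, r), (9, t)}

ρ[B→B2, C→C2]: schema becomes (B2, C2, A); tuples unchanged.
Q ⋈ ρ[B→B2, C→C2](Q) (natural join on A): {(10, z, 39, 10, z), (10, z, 39, 17, r), (10, z, 39, 33, r), (17, r, 39, 10, z), (17, r, 39, 17, r), (17, r, 39, 33, r), (20, t, 1, 20, t), (20, t, 1, 36, r), (20, t, 1, 9, c), (28, d, 3, 28, d), (28, d, 3, 31, t), (31, t, 3, 28, d), (31, t, 3, 31, t), (33, r, 39, 10, z), (33, r, 39, 17, r), (33, r, 39, 33, r), (36, r, 1, 20, t), (36, r, 1, 36, r), (36, r, 1, 9, c), (9, c, 1, 20, t), (9, c, 1, 36, r), (9, c, 1, 9, c)}
Selection C ≠ C2: {(10, z, 39, 17, r), (10, z, 39, 33, r), (17, r, 39, 10, z), (20, t, 1, 36, r), (20, t, 1, 9, c), (28, d, 3, 31, t), (31, t, 3, 28, d), (33, r, 39, 10, z), (36, r, 1, 20, t), (36, r, 1, 9, c), (9, c, 1, 20, t), (9, c, 1, 36, r)}
Keep only column(s) B, C2 (1 duplicate(s) eliminated): {(10, r), (17, z), (20, c), (20, r), (28, t), (31, d), (33, z), (36, c), (36, t), (9, r), (9, t)}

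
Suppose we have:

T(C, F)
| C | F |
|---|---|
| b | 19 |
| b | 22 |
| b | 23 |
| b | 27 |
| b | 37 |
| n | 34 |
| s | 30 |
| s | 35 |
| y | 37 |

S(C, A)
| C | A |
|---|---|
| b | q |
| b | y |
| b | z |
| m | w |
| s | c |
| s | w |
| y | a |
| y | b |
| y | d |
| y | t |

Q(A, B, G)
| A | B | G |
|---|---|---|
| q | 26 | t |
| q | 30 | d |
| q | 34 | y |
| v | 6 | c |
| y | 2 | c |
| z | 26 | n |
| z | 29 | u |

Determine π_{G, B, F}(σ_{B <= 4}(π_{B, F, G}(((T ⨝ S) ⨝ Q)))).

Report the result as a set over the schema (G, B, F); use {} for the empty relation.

T ⋈ S (natural join on C): {(b, 19, q), (b, 19, y), (b, 19, z), (b, 22, q), (b, 22, y), (b, 22, z), (b, 23, q), (b, 23, y), (b, 23, z), (b, 27, q), (b, 27, y), (b, 27, z), (b, 37, q), (b, 37, y), (b, 37, z), (s, 30, c), (s, 30, w), (s, 35, c), (s, 35, w), (y, 37, a), (y, 37, b), (y, 37, d), (y, 37, t)}
(T ⨝ S) ⋈ Q (natural join on A): {(b, 19, q, 26, t), (b, 19, q, 30, d), (b, 19, q, 34, y), (b, 19, y, 2, c), (b, 19, z, 26, n), (b, 19, z, 29, u), (b, 22, q, 26, t), (b, 22, q, 30, d), (b, 22, q, 34, y), (b, 22, y, 2, c), (b, 22, z, 26, n), (b, 22, z, 29, u), (b, 23, q, 26, t), (b, 23, q, 30, d), (b, 23, q, 34, y), (b, 23, y, 2, c), (b, 23, z, 26, n), (b, 23, z, 29, u), (b, 27, q, 26, t), (b, 27, q, 30, d), (b, 27, q, 34, y), (b, 27, y, 2, c), (b, 27, z, 26, n), (b, 27, z, 29, u), (b, 37, q, 26, t), (b, 37, q, 30, d), (b, 37, q, 34, y), (b, 37, y, 2, c), (b, 37, z, 26, n), (b, 37, z, 29, u)}
π[B, F, G]: project onto (B, F, G) → {(2, 19, c), (2, 22, c), (2, 23, c), (2, 27, c), (2, 37, c), (26, 19, n), (26, 19, t), (26, 22, n), (26, 22, t), (26, 23, n), (26, 23, t), (26, 27, n), (26, 27, t), (26, 37, n), (26, 37, t), (29, 19, u), (29, 22, u), (29, 23, u), (29, 27, u), (29, 37, u), (30, 19, d), (30, 22, d), (30, 23, d), (30, 27, d), (30, 37, d), (34, 19, y), (34, 22, y), (34, 23, y), (34, 27, y), (34, 37, y)}
Selection B <= 4: {(2, 19, c), (2, 22, c), (2, 23, c), (2, 27, c), (2, 37, c)}
π[G, B, F]: project onto (G, B, F) → {(c, 2, 19), (c, 2, 22), (c, 2, 23), (c, 2, 27), (c, 2, 37)}

{(c, 2, 19), (c, 2, 22), (c, 2, 23), (c, 2, 27), (c, 2, 37)}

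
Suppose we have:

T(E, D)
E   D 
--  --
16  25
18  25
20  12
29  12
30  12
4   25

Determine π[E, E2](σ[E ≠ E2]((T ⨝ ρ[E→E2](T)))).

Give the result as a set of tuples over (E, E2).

ρ[E→E2]: schema becomes (E2, D); tuples unchanged.
T ⋈ ρ[E→E2](T) (natural join on D): {(16, 25, 16), (16, 25, 18), (16, 25, 4), (18, 25, 16), (18, 25, 18), (18, 25, 4), (20, 12, 20), (20, 12, 29), (20, 12, 30), (29, 12, 20), (29, 12, 29), (29, 12, 30), (30, 12, 20), (30, 12, 29), (30, 12, 30), (4, 25, 16), (4, 25, 18), (4, 25, 4)}
σ[E ≠ E2]: keep tuples satisfying E ≠ E2 → {(16, 25, 18), (16, 25, 4), (18, 25, 16), (18, 25, 4), (20, 12, 29), (20, 12, 30), (29, 12, 20), (29, 12, 30), (30, 12, 20), (30, 12, 29), (4, 25, 16), (4, 25, 18)}
π_{E, E2} gives {(16, 18), (16, 4), (18, 16), (18, 4), (20, 29), (20, 30), (29, 20), (29, 30), (30, 20), (30, 29), (4, 16), (4, 18)}.

{(16, 18), (16, 4), (18, 16), (18, 4), (20, 29), (20, 30), (29, 20), (29, 30), (30, 20), (30, 29), (4, 16), (4, 18)}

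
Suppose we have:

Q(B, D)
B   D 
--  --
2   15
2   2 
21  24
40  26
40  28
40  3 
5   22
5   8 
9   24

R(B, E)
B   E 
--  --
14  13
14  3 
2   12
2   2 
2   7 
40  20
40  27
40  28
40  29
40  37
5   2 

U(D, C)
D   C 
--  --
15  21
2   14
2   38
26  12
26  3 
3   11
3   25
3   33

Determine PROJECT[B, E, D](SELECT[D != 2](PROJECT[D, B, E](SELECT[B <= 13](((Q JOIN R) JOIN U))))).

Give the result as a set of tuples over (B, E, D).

Natural join on B: {(2, 15, 12), (2, 15, 2), (2, 15, 7), (2, 2, 12), (2, 2, 2), (2, 2, 7), (40, 26, 20), (40, 26, 27), (40, 26, 28), (40, 26, 29), (40, 26, 37), (40, 28, 20), (40, 28, 27), (40, 28, 28), (40, 28, 29), (40, 28, 37), (40, 3, 20), (40, 3, 27), (40, 3, 28), (40, 3, 29), (40, 3, 37), (5, 22, 2), (5, 8, 2)}
Natural join on D: {(2, 15, 12, 21), (2, 15, 2, 21), (2, 15, 7, 21), (2, 2, 12, 14), (2, 2, 12, 38), (2, 2, 2, 14), (2, 2, 2, 38), (2, 2, 7, 14), (2, 2, 7, 38), (40, 26, 20, 12), (40, 26, 20, 3), (40, 26, 27, 12), (40, 26, 27, 3), (40, 26, 28, 12), (40, 26, 28, 3), (40, 26, 29, 12), (40, 26, 29, 3), (40, 26, 37, 12), (40, 26, 37, 3), (40, 3, 20, 11), (40, 3, 20, 25), (40, 3, 20, 33), (40, 3, 27, 11), (40, 3, 27, 25), (40, 3, 27, 33), (40, 3, 28, 11), (40, 3, 28, 25), (40, 3, 28, 33), (40, 3, 29, 11), (40, 3, 29, 25), (40, 3, 29, 33), (40, 3, 37, 11), (40, 3, 37, 25), (40, 3, 37, 33)}
Selection B <= 13: {(2, 15, 12, 21), (2, 15, 2, 21), (2, 15, 7, 21), (2, 2, 12, 14), (2, 2, 12, 38), (2, 2, 2, 14), (2, 2, 2, 38), (2, 2, 7, 14), (2, 2, 7, 38)}
Keep only column(s) D, B, E (3 duplicate(s) eliminated): {(15, 2, 12), (15, 2, 2), (15, 2, 7), (2, 2, 12), (2, 2, 2), (2, 2, 7)}
Selection D != 2: {(15, 2, 12), (15, 2, 2), (15, 2, 7)}
Keep only column(s) B, E, D: {(2, 12, 15), (2, 2, 15), (2, 7, 15)}

{(2, 12, 15), (2, 2, 15), (2, 7, 15)}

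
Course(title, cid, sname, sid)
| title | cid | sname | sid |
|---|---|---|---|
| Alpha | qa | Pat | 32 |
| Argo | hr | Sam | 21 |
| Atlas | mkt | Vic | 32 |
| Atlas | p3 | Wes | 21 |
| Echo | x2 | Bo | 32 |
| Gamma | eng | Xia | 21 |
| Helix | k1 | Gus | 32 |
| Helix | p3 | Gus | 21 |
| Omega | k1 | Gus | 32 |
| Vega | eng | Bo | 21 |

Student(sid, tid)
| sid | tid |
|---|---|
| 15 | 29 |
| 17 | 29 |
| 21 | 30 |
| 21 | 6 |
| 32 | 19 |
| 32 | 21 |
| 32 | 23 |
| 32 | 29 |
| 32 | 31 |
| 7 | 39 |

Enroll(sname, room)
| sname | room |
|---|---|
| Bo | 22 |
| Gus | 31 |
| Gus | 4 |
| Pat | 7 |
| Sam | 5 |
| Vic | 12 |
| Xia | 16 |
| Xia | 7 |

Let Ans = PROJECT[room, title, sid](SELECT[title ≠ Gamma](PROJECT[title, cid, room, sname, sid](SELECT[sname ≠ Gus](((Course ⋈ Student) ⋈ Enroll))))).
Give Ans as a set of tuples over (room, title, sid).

{(12, Atlas, 32), (22, Echo, 32), (22, Vega, 21), (5, Argo, 21), (7, Alpha, 32)}

Joining Course and Student on sid yields {(Alpha, qa, Pat, 32, 19), (Alpha, qa, Pat, 32, 21), (Alpha, qa, Pat, 32, 23), (Alpha, qa, Pat, 32, 29), (Alpha, qa, Pat, 32, 31), (Argo, hr, Sam, 21, 30), (Argo, hr, Sam, 21, 6), (Atlas, mkt, Vic, 32, 19), (Atlas, mkt, Vic, 32, 21), (Atlas, mkt, Vic, 32, 23), (Atlas, mkt, Vic, 32, 29), (Atlas, mkt, Vic, 32, 31), (Atlas, p3, Wes, 21, 30), (Atlas, p3, Wes, 21, 6), (Echo, x2, Bo, 32, 19), (Echo, x2, Bo, 32, 21), (Echo, x2, Bo, 32, 23), (Echo, x2, Bo, 32, 29), (Echo, x2, Bo, 32, 31), (Gamma, eng, Xia, 21, 30), (Gamma, eng, Xia, 21, 6), (Helix, k1, Gus, 32, 19), (Helix, k1, Gus, 32, 21), (Helix, k1, Gus, 32, 23), (Helix, k1, Gus, 32, 29), (Helix, k1, Gus, 32, 31), (Helix, p3, Gus, 21, 30), (Helix, p3, Gus, 21, 6), (Omega, k1, Gus, 32, 19), (Omega, k1, Gus, 32, 21), (Omega, k1, Gus, 32, 23), (Omega, k1, Gus, 32, 29), (Omega, k1, Gus, 32, 31), (Vega, eng, Bo, 21, 30), (Vega, eng, Bo, 21, 6)}.
Joining (Course ⋈ Student) and Enroll on sname yields {(Alpha, qa, Pat, 32, 19, 7), (Alpha, qa, Pat, 32, 21, 7), (Alpha, qa, Pat, 32, 23, 7), (Alpha, qa, Pat, 32, 29, 7), (Alpha, qa, Pat, 32, 31, 7), (Argo, hr, Sam, 21, 30, 5), (Argo, hr, Sam, 21, 6, 5), (Atlas, mkt, Vic, 32, 19, 12), (Atlas, mkt, Vic, 32, 21, 12), (Atlas, mkt, Vic, 32, 23, 12), (Atlas, mkt, Vic, 32, 29, 12), (Atlas, mkt, Vic, 32, 31, 12), (Echo, x2, Bo, 32, 19, 22), (Echo, x2, Bo, 32, 21, 22), (Echo, x2, Bo, 32, 23, 22), (Echo, x2, Bo, 32, 29, 22), (Echo, x2, Bo, 32, 31, 22), (Gamma, eng, Xia, 21, 30, 16), (Gamma, eng, Xia, 21, 30, 7), (Gamma, eng, Xia, 21, 6, 16), (Gamma, eng, Xia, 21, 6, 7), (Helix, k1, Gus, 32, 19, 31), (Helix, k1, Gus, 32, 19, 4), (Helix, k1, Gus, 32, 21, 31), (Helix, k1, Gus, 32, 21, 4), (Helix, k1, Gus, 32, 23, 31), (Helix, k1, Gus, 32, 23, 4), (Helix, k1, Gus, 32, 29, 31), (Helix, k1, Gus, 32, 29, 4), (Helix, k1, Gus, 32, 31, 31), (Helix, k1, Gus, 32, 31, 4), (Helix, p3, Gus, 21, 30, 31), (Helix, p3, Gus, 21, 30, 4), (Helix, p3, Gus, 21, 6, 31), (Helix, p3, Gus, 21, 6, 4), (Omega, k1, Gus, 32, 19, 31), (Omega, k1, Gus, 32, 19, 4), (Omega, k1, Gus, 32, 21, 31), (Omega, k1, Gus, 32, 21, 4), (Omega, k1, Gus, 32, 23, 31), (Omega, k1, Gus, 32, 23, 4), (Omega, k1, Gus, 32, 29, 31), (Omega, k1, Gus, 32, 29, 4), (Omega, k1, Gus, 32, 31, 31), (Omega, k1, Gus, 32, 31, 4), (Vega, eng, Bo, 21, 30, 22), (Vega, eng, Bo, 21, 6, 22)}.
Filtering on sname ≠ Gus leaves {(Alpha, qa, Pat, 32, 19, 7), (Alpha, qa, Pat, 32, 21, 7), (Alpha, qa, Pat, 32, 23, 7), (Alpha, qa, Pat, 32, 29, 7), (Alpha, qa, Pat, 32, 31, 7), (Argo, hr, Sam, 21, 30, 5), (Argo, hr, Sam, 21, 6, 5), (Atlas, mkt, Vic, 32, 19, 12), (Atlas, mkt, Vic, 32, 21, 12), (Atlas, mkt, Vic, 32, 23, 12), (Atlas, mkt, Vic, 32, 29, 12), (Atlas, mkt, Vic, 32, 31, 12), (Echo, x2, Bo, 32, 19, 22), (Echo, x2, Bo, 32, 21, 22), (Echo, x2, Bo, 32, 23, 22), (Echo, x2, Bo, 32, 29, 22), (Echo, x2, Bo, 32, 31, 22), (Gamma, eng, Xia, 21, 30, 16), (Gamma, eng, Xia, 21, 30, 7), (Gamma, eng, Xia, 21, 6, 16), (Gamma, eng, Xia, 21, 6, 7), (Vega, eng, Bo, 21, 30, 22), (Vega, eng, Bo, 21, 6, 22)}.
Keep only column(s) title, cid, room, sname, sid (16 duplicate(s) eliminated): {(Alpha, qa, 7, Pat, 32), (Argo, hr, 5, Sam, 21), (Atlas, mkt, 12, Vic, 32), (Echo, x2, 22, Bo, 32), (Gamma, eng, 16, Xia, 21), (Gamma, eng, 7, Xia, 21), (Vega, eng, 22, Bo, 21)}
Filtering on title ≠ Gamma leaves {(Alpha, qa, 7, Pat, 32), (Argo, hr, 5, Sam, 21), (Atlas, mkt, 12, Vic, 32), (Echo, x2, 22, Bo, 32), (Vega, eng, 22, Bo, 21)}.
Keep only column(s) room, title, sid: {(12, Atlas, 32), (22, Echo, 32), (22, Vega, 21), (5, Argo, 21), (7, Alpha, 32)}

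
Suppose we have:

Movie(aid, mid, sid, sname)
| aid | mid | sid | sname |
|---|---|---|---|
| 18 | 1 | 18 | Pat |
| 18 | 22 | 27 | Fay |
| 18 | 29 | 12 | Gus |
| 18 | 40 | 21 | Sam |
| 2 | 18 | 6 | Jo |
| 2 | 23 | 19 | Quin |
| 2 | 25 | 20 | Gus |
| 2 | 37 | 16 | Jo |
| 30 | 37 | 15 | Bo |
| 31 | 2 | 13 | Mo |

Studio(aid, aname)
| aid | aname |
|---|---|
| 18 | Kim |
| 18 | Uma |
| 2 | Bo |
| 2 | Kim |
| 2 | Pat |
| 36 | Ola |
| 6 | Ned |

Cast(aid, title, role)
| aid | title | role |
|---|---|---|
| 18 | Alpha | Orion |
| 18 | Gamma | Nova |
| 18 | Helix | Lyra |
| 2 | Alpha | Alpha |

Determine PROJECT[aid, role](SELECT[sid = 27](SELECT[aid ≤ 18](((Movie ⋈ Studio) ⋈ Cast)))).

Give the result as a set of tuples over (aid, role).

{(18, Lyra), (18, Nova), (18, Orion)}

Movie ⋈ Studio (natural join on aid): {(18, 1, 18, Pat, Kim), (18, 1, 18, Pat, Uma), (18, 22, 27, Fay, Kim), (18, 22, 27, Fay, Uma), (18, 29, 12, Gus, Kim), (18, 29, 12, Gus, Uma), (18, 40, 21, Sam, Kim), (18, 40, 21, Sam, Uma), (2, 18, 6, Jo, Bo), (2, 18, 6, Jo, Kim), (2, 18, 6, Jo, Pat), (2, 23, 19, Quin, Bo), (2, 23, 19, Quin, Kim), (2, 23, 19, Quin, Pat), (2, 25, 20, Gus, Bo), (2, 25, 20, Gus, Kim), (2, 25, 20, Gus, Pat), (2, 37, 16, Jo, Bo), (2, 37, 16, Jo, Kim), (2, 37, 16, Jo, Pat)}
(Movie ⋈ Studio) ⋈ Cast (natural join on aid): {(18, 1, 18, Pat, Kim, Alpha, Orion), (18, 1, 18, Pat, Kim, Gamma, Nova), (18, 1, 18, Pat, Kim, Helix, Lyra), (18, 1, 18, Pat, Uma, Alpha, Orion), (18, 1, 18, Pat, Uma, Gamma, Nova), (18, 1, 18, Pat, Uma, Helix, Lyra), (18, 22, 27, Fay, Kim, Alpha, Orion), (18, 22, 27, Fay, Kim, Gamma, Nova), (18, 22, 27, Fay, Kim, Helix, Lyra), (18, 22, 27, Fay, Uma, Alpha, Orion), (18, 22, 27, Fay, Uma, Gamma, Nova), (18, 22, 27, Fay, Uma, Helix, Lyra), (18, 29, 12, Gus, Kim, Alpha, Orion), (18, 29, 12, Gus, Kim, Gamma, Nova), (18, 29, 12, Gus, Kim, Helix, Lyra), (18, 29, 12, Gus, Uma, Alpha, Orion), (18, 29, 12, Gus, Uma, Gamma, Nova), (18, 29, 12, Gus, Uma, Helix, Lyra), (18, 40, 21, Sam, Kim, Alpha, Orion), (18, 40, 21, Sam, Kim, Gamma, Nova), (18, 40, 21, Sam, Kim, Helix, Lyra), (18, 40, 21, Sam, Uma, Alpha, Orion), (18, 40, 21, Sam, Uma, Gamma, Nova), (18, 40, 21, Sam, Uma, Helix, Lyra), (2, 18, 6, Jo, Bo, Alpha, Alpha), (2, 18, 6, Jo, Kim, Alpha, Alpha), (2, 18, 6, Jo, Pat, Alpha, Alpha), (2, 23, 19, Quin, Bo, Alpha, Alpha), (2, 23, 19, Quin, Kim, Alpha, Alpha), (2, 23, 19, Quin, Pat, Alpha, Alpha), (2, 25, 20, Gus, Bo, Alpha, Alpha), (2, 25, 20, Gus, Kim, Alpha, Alpha), (2, 25, 20, Gus, Pat, Alpha, Alpha), (2, 37, 16, Jo, Bo, Alpha, Alpha), (2, 37, 16, Jo, Kim, Alpha, Alpha), (2, 37, 16, Jo, Pat, Alpha, Alpha)}
σ[aid ≤ 18]: keep tuples satisfying aid ≤ 18 → {(18, 1, 18, Pat, Kim, Alpha, Orion), (18, 1, 18, Pat, Kim, Gamma, Nova), (18, 1, 18, Pat, Kim, Helix, Lyra), (18, 1, 18, Pat, Uma, Alpha, Orion), (18, 1, 18, Pat, Uma, Gamma, Nova), (18, 1, 18, Pat, Uma, Helix, Lyra), (18, 22, 27, Fay, Kim, Alpha, Orion), (18, 22, 27, Fay, Kim, Gamma, Nova), (18, 22, 27, Fay, Kim, Helix, Lyra), (18, 22, 27, Fay, Uma, Alpha, Orion), (18, 22, 27, Fay, Uma, Gamma, Nova), (18, 22, 27, Fay, Uma, Helix, Lyra), (18, 29, 12, Gus, Kim, Alpha, Orion), (18, 29, 12, Gus, Kim, Gamma, Nova), (18, 29, 12, Gus, Kim, Helix, Lyra), (18, 29, 12, Gus, Uma, Alpha, Orion), (18, 29, 12, Gus, Uma, Gamma, Nova), (18, 29, 12, Gus, Uma, Helix, Lyra), (18, 40, 21, Sam, Kim, Alpha, Orion), (18, 40, 21, Sam, Kim, Gamma, Nova), (18, 40, 21, Sam, Kim, Helix, Lyra), (18, 40, 21, Sam, Uma, Alpha, Orion), (18, 40, 21, Sam, Uma, Gamma, Nova), (18, 40, 21, Sam, Uma, Helix, Lyra), (2, 18, 6, Jo, Bo, Alpha, Alpha), (2, 18, 6, Jo, Kim, Alpha, Alpha), (2, 18, 6, Jo, Pat, Alpha, Alpha), (2, 23, 19, Quin, Bo, Alpha, Alpha), (2, 23, 19, Quin, Kim, Alpha, Alpha), (2, 23, 19, Quin, Pat, Alpha, Alpha), (2, 25, 20, Gus, Bo, Alpha, Alpha), (2, 25, 20, Gus, Kim, Alpha, Alpha), (2, 25, 20, Gus, Pat, Alpha, Alpha), (2, 37, 16, Jo, Bo, Alpha, Alpha), (2, 37, 16, Jo, Kim, Alpha, Alpha), (2, 37, 16, Jo, Pat, Alpha, Alpha)}
σ[sid = 27]: keep tuples satisfying sid = 27 → {(18, 22, 27, Fay, Kim, Alpha, Orion), (18, 22, 27, Fay, Kim, Gamma, Nova), (18, 22, 27, Fay, Kim, Helix, Lyra), (18, 22, 27, Fay, Uma, Alpha, Orion), (18, 22, 27, Fay, Uma, Gamma, Nova), (18, 22, 27, Fay, Uma, Helix, Lyra)}
Projecting to aid, role (3 duplicate(s) eliminated): {(18, Lyra), (18, Nova), (18, Orion)}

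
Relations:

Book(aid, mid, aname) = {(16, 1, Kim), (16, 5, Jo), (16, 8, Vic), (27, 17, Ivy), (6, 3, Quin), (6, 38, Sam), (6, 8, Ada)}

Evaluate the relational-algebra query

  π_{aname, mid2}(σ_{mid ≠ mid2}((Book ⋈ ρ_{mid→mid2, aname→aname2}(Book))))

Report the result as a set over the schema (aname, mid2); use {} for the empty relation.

{(Ada, 3), (Ada, 38), (Jo, 1), (Jo, 8), (Kim, 5), (Kim, 8), (Quin, 38), (Quin, 8), (Sam, 3), (Sam, 8), (Vic, 1), (Vic, 5)}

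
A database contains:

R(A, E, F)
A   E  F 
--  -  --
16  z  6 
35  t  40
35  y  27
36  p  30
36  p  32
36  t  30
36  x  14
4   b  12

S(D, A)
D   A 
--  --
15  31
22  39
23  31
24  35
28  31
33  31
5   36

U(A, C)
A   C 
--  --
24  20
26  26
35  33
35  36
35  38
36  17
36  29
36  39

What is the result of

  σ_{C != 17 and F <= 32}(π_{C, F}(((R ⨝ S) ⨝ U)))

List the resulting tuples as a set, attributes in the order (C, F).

{(29, 14), (29, 30), (29, 32), (33, 27), (36, 27), (38, 27), (39, 14), (39, 30), (39, 32)}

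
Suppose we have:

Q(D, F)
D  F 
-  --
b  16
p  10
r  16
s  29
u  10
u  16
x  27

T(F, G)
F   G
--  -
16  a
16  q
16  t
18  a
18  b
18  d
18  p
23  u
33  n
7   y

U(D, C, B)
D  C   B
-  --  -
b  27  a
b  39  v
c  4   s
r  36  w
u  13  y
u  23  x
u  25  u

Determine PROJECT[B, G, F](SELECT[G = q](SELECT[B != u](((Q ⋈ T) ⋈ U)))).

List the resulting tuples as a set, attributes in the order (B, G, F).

{(a, q, 16), (v, q, 16), (w, q, 16), (x, q, 16), (y, q, 16)}

Joining Q and T on F yields {(b, 16, a), (b, 16, q), (b, 16, t), (r, 16, a), (r, 16, q), (r, 16, t), (u, 16, a), (u, 16, q), (u, 16, t)}.
Joining (Q ⋈ T) and U on D yields {(b, 16, a, 27, a), (b, 16, a, 39, v), (b, 16, q, 27, a), (b, 16, q, 39, v), (b, 16, t, 27, a), (b, 16, t, 39, v), (r, 16, a, 36, w), (r, 16, q, 36, w), (r, 16, t, 36, w), (u, 16, a, 13, y), (u, 16, a, 23, x), (u, 16, a, 25, u), (u, 16, q, 13, y), (u, 16, q, 23, x), (u, 16, q, 25, u), (u, 16, t, 13, y), (u, 16, t, 23, x), (u, 16, t, 25, u)}.
Filtering on B != u leaves {(b, 16, a, 27, a), (b, 16, a, 39, v), (b, 16, q, 27, a), (b, 16, q, 39, v), (b, 16, t, 27, a), (b, 16, t, 39, v), (r, 16, a, 36, w), (r, 16, q, 36, w), (r, 16, t, 36, w), (u, 16, a, 13, y), (u, 16, a, 23, x), (u, 16, q, 13, y), (u, 16, q, 23, x), (u, 16, t, 13, y), (u, 16, t, 23, x)}.
Filtering on G = q leaves {(b, 16, q, 27, a), (b, 16, q, 39, v), (r, 16, q, 36, w), (u, 16, q, 13, y), (u, 16, q, 23, x)}.
Projecting to B, G, F: {(a, q, 16), (v, q, 16), (w, q, 16), (x, q, 16), (y, q, 16)}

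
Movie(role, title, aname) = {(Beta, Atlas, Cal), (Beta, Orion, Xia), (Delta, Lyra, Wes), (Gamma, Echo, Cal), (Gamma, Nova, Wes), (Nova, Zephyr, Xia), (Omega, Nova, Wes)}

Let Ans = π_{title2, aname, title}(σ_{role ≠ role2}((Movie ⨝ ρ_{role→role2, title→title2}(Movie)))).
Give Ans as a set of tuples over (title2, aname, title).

{(Atlas, Cal, Echo), (Echo, Cal, Atlas), (Lyra, Wes, Nova), (Nova, Wes, Lyra), (Nova, Wes, Nova), (Orion, Xia, Zephyr), (Zephyr, Xia, Orion)}

ρ[role→role2, title→title2]: schema becomes (role2, title2, aname); tuples unchanged.
Movie ⋈ ρ_{role→role2, title→title2}(Movie) (natural join on aname): {(Beta, Atlas, Cal, Beta, Atlas), (Beta, Atlas, Cal, Gamma, Echo), (Beta, Orion, Xia, Beta, Orion), (Beta, Orion, Xia, Nova, Zephyr), (Delta, Lyra, Wes, Delta, Lyra), (Delta, Lyra, Wes, Gamma, Nova), (Delta, Lyra, Wes, Omega, Nova), (Gamma, Echo, Cal, Beta, Atlas), (Gamma, Echo, Cal, Gamma, Echo), (Gamma, Nova, Wes, Delta, Lyra), (Gamma, Nova, Wes, Gamma, Nova), (Gamma, Nova, Wes, Omega, Nova), (Nova, Zephyr, Xia, Beta, Orion), (Nova, Zephyr, Xia, Nova, Zephyr), (Omega, Nova, Wes, Delta, Lyra), (Omega, Nova, Wes, Gamma, Nova), (Omega, Nova, Wes, Omega, Nova)}
Filtering on role ≠ role2 leaves {(Beta, Atlas, Cal, Gamma, Echo), (Beta, Orion, Xia, Nova, Zephyr), (Delta, Lyra, Wes, Gamma, Nova), (Delta, Lyra, Wes, Omega, Nova), (Gamma, Echo, Cal, Beta, Atlas), (Gamma, Nova, Wes, Delta, Lyra), (Gamma, Nova, Wes, Omega, Nova), (Nova, Zephyr, Xia, Beta, Orion), (Omega, Nova, Wes, Delta, Lyra), (Omega, Nova, Wes, Gamma, Nova)}.
π_{title2, aname, title} gives {(Atlas, Cal, Echo), (Echo, Cal, Atlas), (Lyra, Wes, Nova), (Nova, Wes, Lyra), (Nova, Wes, Nova), (Orion, Xia, Zephyr), (Zephyr, Xia, Orion)} (3 duplicate(s) eliminated).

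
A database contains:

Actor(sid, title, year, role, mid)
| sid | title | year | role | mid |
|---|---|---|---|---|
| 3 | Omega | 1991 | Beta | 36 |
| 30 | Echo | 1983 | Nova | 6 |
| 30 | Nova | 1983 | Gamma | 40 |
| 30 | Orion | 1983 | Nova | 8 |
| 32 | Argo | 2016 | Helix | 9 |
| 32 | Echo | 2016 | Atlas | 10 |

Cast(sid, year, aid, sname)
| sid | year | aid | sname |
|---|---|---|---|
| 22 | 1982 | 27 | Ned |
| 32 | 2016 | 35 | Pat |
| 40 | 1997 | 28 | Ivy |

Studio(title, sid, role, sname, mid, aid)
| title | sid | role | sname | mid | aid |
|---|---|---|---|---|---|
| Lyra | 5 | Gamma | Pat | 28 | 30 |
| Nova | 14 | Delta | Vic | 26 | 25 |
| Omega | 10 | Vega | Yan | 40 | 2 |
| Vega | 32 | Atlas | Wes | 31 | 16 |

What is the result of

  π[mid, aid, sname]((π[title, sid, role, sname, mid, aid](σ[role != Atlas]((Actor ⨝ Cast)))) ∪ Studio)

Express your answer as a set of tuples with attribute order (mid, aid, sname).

{(26, 25, Vic), (28, 30, Pat), (31, 16, Wes), (40, 2, Yan), (9, 35, Pat)}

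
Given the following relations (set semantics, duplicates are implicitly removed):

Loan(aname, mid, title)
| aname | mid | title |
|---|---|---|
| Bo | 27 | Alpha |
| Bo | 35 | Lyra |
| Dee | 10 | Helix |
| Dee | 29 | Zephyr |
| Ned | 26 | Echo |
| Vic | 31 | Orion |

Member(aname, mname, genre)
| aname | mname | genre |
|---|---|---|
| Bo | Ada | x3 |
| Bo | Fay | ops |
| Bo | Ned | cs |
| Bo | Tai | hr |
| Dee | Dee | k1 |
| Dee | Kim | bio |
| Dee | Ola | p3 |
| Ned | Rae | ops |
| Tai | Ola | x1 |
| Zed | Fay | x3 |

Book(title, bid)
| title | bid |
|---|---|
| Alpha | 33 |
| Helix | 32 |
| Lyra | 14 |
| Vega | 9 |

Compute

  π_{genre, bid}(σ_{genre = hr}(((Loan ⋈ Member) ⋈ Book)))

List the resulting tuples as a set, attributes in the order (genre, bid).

Joining Loan and Member on aname yields {(Bo, 27, Alpha, Ada, x3), (Bo, 27, Alpha, Fay, ops), (Bo, 27, Alpha, Ned, cs), (Bo, 27, Alpha, Tai, hr), (Bo, 35, Lyra, Ada, x3), (Bo, 35, Lyra, Fay, ops), (Bo, 35, Lyra, Ned, cs), (Bo, 35, Lyra, Tai, hr), (Dee, 10, Helix, Dee, k1), (Dee, 10, Helix, Kim, bio), (Dee, 10, Helix, Ola, p3), (Dee, 29, Zephyr, Dee, k1), (Dee, 29, Zephyr, Kim, bio), (Dee, 29, Zephyr, Ola, p3), (Ned, 26, Echo, Rae, ops)}.
Joining (Loan ⋈ Member) and Book on title yields {(Bo, 27, Alpha, Ada, x3, 33), (Bo, 27, Alpha, Fay, ops, 33), (Bo, 27, Alpha, Ned, cs, 33), (Bo, 27, Alpha, Tai, hr, 33), (Bo, 35, Lyra, Ada, x3, 14), (Bo, 35, Lyra, Fay, ops, 14), (Bo, 35, Lyra, Ned, cs, 14), (Bo, 35, Lyra, Tai, hr, 14), (Dee, 10, Helix, Dee, k1, 32), (Dee, 10, Helix, Kim, bio, 32), (Dee, 10, Helix, Ola, p3, 32)}.
Selection genre = hr: {(Bo, 27, Alpha, Tai, hr, 33), (Bo, 35, Lyra, Tai, hr, 14)}
π_{genre, bid} gives {(hr, 14), (hr, 33)}.

{(hr, 14), (hr, 33)}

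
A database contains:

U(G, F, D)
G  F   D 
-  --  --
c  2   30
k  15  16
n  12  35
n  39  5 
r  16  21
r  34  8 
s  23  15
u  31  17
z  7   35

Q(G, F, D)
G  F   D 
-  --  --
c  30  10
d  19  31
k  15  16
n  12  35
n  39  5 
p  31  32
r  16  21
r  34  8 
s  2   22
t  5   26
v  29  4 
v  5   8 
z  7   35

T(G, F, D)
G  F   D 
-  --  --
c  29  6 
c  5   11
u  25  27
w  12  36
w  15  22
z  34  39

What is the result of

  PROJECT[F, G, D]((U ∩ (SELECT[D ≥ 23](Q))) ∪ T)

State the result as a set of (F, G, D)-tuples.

σ[D ≥ 23]: keep tuples satisfying D ≥ 23 → {(d, 19, 31), (n, 12, 35), (p, 31, 32), (t, 5, 26), (z, 7, 35)}
Taking the intersection: {(n, 12, 35), (z, 7, 35)}
Taking the union: {(c, 29, 6), (c, 5, 11), (n, 12, 35), (u, 25, 27), (w, 12, 36), (w, 15, 22), (z, 34, 39), (z, 7, 35)}
Keep only column(s) F, G, D: {(12, n, 35), (12, w, 36), (15, w, 22), (25, u, 27), (29, c, 6), (34, z, 39), (5, c, 11), (7, z, 35)}

{(12, n, 35), (12, w, 36), (15, w, 22), (25, u, 27), (29, c, 6), (34, z, 39), (5, c, 11), (7, z, 35)}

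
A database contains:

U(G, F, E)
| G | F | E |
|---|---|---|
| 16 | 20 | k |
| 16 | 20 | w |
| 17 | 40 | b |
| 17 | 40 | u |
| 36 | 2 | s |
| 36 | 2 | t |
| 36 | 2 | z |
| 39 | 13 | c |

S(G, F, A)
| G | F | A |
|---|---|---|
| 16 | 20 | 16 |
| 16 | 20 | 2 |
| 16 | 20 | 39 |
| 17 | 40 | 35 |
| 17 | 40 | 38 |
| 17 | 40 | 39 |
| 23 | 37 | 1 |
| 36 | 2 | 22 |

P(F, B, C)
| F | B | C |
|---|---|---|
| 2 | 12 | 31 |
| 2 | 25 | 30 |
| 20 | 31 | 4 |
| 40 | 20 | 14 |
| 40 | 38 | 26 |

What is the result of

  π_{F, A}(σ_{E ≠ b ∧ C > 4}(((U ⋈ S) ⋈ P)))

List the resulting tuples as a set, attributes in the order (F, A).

{(2, 22), (40, 35), (40, 38), (40, 39)}

Joining U and S on G, F yields {(16, 20, k, 16), (16, 20, k, 2), (16, 20, k, 39), (16, 20, w, 16), (16, 20, w, 2), (16, 20, w, 39), (17, 40, b, 35), (17, 40, b, 38), (17, 40, b, 39), (17, 40, u, 35), (17, 40, u, 38), (17, 40, u, 39), (36, 2, s, 22), (36, 2, t, 22), (36, 2, z, 22)}.
Joining (U ⋈ S) and P on F yields {(16, 20, k, 16, 31, 4), (16, 20, k, 2, 31, 4), (16, 20, k, 39, 31, 4), (16, 20, w, 16, 31, 4), (16, 20, w, 2, 31, 4), (16, 20, w, 39, 31, 4), (17, 40, b, 35, 20, 14), (17, 40, b, 35, 38, 26), (17, 40, b, 38, 20, 14), (17, 40, b, 38, 38, 26), (17, 40, b, 39, 20, 14), (17, 40, b, 39, 38, 26), (17, 40, u, 35, 20, 14), (17, 40, u, 35, 38, 26), (17, 40, u, 38, 20, 14), (17, 40, u, 38, 38, 26), (17, 40, u, 39, 20, 14), (17, 40, u, 39, 38, 26), (36, 2, s, 22, 12, 31), (36, 2, s, 22, 25, 30), (36, 2, t, 22, 12, 31), (36, 2, t, 22, 25, 30), (36, 2, z, 22, 12, 31), (36, 2, z, 22, 25, 30)}.
Filtering on E ≠ b ∧ C > 4 leaves {(17, 40, u, 35, 20, 14), (17, 40, u, 35, 38, 26), (17, 40, u, 38, 20, 14), (17, 40, u, 38, 38, 26), (17, 40, u, 39, 20, 14), (17, 40, u, 39, 38, 26), (36, 2, s, 22, 12, 31), (36, 2, s, 22, 25, 30), (36, 2, t, 22, 12, 31), (36, 2, t, 22, 25, 30), (36, 2, z, 22, 12, 31), (36, 2, z, 22, 25, 30)}.
π[F, A]: project onto (F, A) (8 duplicate(s) eliminated) → {(2, 22), (40, 35), (40, 38), (40, 39)}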